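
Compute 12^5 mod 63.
45

Use repeated squaring. Binary(5) = 101. Walk through the bits of the exponent 5 left-to-right: at each bit after the leading one, square the running value, then multiply by 12 if the bit is 1 (always reducing mod 63):
  bit 1 = 1 (leading): start with 12.
  bit 2 = 0: square 12^2 = 144 ≡ 18 (mod 63).
  bit 3 = 1: square 18^2 = 324 ≡ 9; bit is 1, so multiply 9·12 = 108 ≡ 45 (mod 63).
Final value: 12^5 ≡ 45 (mod 63).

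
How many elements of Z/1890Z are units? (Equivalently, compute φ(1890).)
An element a ∈ Z/1890Z is a unit iff gcd(a, 1890) = 1, so the number of units is φ(1890). φ is multiplicative, with φ(p^e) = p^e − p^(e−1). Factorise 1890 = 2 · 3^3 · 5 · 7. Then
  φ(1890) = (2 − 1) · (3^3 − 3^2) · (5 − 1) · (7 − 1) = 1 · 18 · 4 · 6 = 432.

Final answer: Z/1890Z has φ(1890) = 432 units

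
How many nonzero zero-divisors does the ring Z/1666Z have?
In Z/1666Z each nonzero element is either a unit (gcd with 1666 is 1) or a zero-divisor (gcd > 1). The number of units is φ(1666): factorise 1666 = 2 · 7^2 · 17, so φ(1666) = (2 − 1) · (7^2 − 7^1) · (17 − 1) = 1 · 42 · 16 = 672. The nonzero elements number 1666 − 1 = 1665. Hence the nonzero zero-divisors number 1665 − 672 = 993.

Final answer: Z/1666Z has 993 nonzero zero-divisors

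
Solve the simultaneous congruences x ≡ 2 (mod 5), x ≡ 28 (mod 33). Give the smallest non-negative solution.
x ≡ 127 (mod 165); the representative in [0, 165) is 127

The moduli 5, 33 are pairwise coprime, so by the CRT there is a unique solution mod 5·33 = 165.
Solve by successive substitution. Start with x ≡ 2 (mod 5).
  Combine with x ≡ 28 (mod 33): write x = 2 + 5·t and require 2 + 5·t ≡ 28 (mod 33), i.e. 5·t ≡ 28 − 2 ≡ 26 (mod 33). Since 5^(−1) ≡ 20 (mod 33), t ≡ 20·26 ≡ 25 (mod 33). So x ≡ 2 + 5·25 = 127 (mod 165).
Unique solution in [0, 165): x = 127.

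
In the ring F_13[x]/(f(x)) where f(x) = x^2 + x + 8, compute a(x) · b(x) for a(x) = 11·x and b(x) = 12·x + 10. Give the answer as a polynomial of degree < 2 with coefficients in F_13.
Multiply as integer polynomials: a · b = 132·x^2 + 110·x. Reducing coefficients mod 13: a · b ≡ 2·x^2 + 6·x. Now divide by f(x) = x^2 + x + 8 in F_13[x], eliminating the leading term at each step:
  leading term 2·x^2: subtract (2)·f(x) = 2·x^2 + 2·x + 3, leaving 4·x + 10 (coefficients mod 13)
The degree is now < 2, so this is the remainder. Hence a · b ≡ 4·x + 10 in F_13[x]/(f).

Final answer: a · b ≡ 4·x + 10 (mod f(x))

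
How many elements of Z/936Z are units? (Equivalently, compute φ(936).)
An element a ∈ Z/936Z is a unit iff gcd(a, 936) = 1, so the number of units is φ(936). φ is multiplicative, with φ(p^e) = p^e − p^(e−1). Factorise 936 = 2^3 · 3^2 · 13. Then
  φ(936) = (2^3 − 2^2) · (3^2 − 3^1) · (13 − 1) = 4 · 6 · 12 = 288.

Final answer: Z/936Z has φ(936) = 288 units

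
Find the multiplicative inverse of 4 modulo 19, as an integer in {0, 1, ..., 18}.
Apply the extended Euclidean algorithm to (19, 4), tracking rows (r, s, t) with s·19 + t·4 = r. Each division r_prev = q·r_cur + r_new produces the new row as (previous row) − q·(current row):
  row A: (19, 1, 0)   [1·19 + 0·4 = 19]
  row B: (4, 0, 1)   [0·19 + 1·4 = 4]
  19 = 4·4 + 3   → row C = row A − 4·row B = (3, 1, −4)   [check: 1·19 − 4·4 = 3]
  4 = 1·3 + 1   → row D = row B − 1·row C = (1, −1, 5)   [check: −1·19 + 5·4 = 1]
  3 = 3·1 + 0   → remainder 0, stop. gcd = 1 (last nonzero row D).
The gcd is 1, so 4 is invertible mod 19. The last nonzero row gives −1·19 + 5·4 = 1, so t = 5. So 4^(−1) ≡ 5 (mod 19). Verify: 4 · 5 = 20 ≡ 1 (mod 19). ✓

Final answer: 4^(−1) ≡ 5 (mod 19)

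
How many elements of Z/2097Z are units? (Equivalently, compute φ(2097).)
An element a ∈ Z/2097Z is a unit iff gcd(a, 2097) = 1, so the number of units is φ(2097). φ is multiplicative, with φ(p^e) = p^e − p^(e−1). Factorise 2097 = 3^2 · 233. Then
  φ(2097) = (3^2 − 3^1) · (233 − 1) = 6 · 232 = 1392.

Final answer: Z/2097Z has φ(2097) = 1392 units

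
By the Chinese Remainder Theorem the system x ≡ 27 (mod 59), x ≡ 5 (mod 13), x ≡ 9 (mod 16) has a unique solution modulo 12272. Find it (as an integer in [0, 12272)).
x ≡ 8169 (mod 12272); the representative in [0, 12272) is 8169

The moduli 59, 13, 16 are pairwise coprime, so by the CRT there is a unique solution mod 59·13·16 = 12272.
Solve by successive substitution. Start with x ≡ 27 (mod 59).
  Combine with x ≡ 5 (mod 13): write x = 27 + 59·t and require 27 + 59·t ≡ 5 (mod 13), i.e. 59·t ≡ 5 − 27 ≡ 4 (mod 13). Since 59^(−1) ≡ 2 (mod 13) (59 ≡ 7 (mod 13)), t ≡ 2·4 ≡ 8 (mod 13). So x ≡ 27 + 59·8 = 499 (mod 767).
  Combine with x ≡ 9 (mod 16): write x = 499 + 767·t and require 499 + 767·t ≡ 9 (mod 16), i.e. 767·t ≡ 9 − 499 ≡ 6 (mod 16). Since 767^(−1) ≡ 15 (mod 16) (767 ≡ 15 (mod 16)), t ≡ 15·6 ≡ 10 (mod 16). So x ≡ 499 + 767·10 = 8169 (mod 12272).
Unique solution in [0, 12272): x = 8169.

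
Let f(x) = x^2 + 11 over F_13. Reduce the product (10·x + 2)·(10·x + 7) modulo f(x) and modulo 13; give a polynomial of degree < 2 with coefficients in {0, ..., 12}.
Multiply as integer polynomials: a · b = 100·x^2 + 90·x + 14. Reducing coefficients mod 13: a · b ≡ 9·x^2 + 12·x + 1. Now divide by f(x) = x^2 + 11 in F_13[x], eliminating the leading term at each step:
  leading term 9·x^2: subtract (9)·f(x) = 9·x^2 + 8, leaving 12·x + 6 (coefficients mod 13)
The degree is now < 2, so this is the remainder. Hence a · b ≡ 12·x + 6 in F_13[x]/(f).

Final answer: a · b ≡ 12·x + 6 (mod f(x))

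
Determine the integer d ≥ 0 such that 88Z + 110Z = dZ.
In the PID Z, (a, b) is generated by gcd(a, b). Compute gcd(110, 88) with the extended Euclidean algorithm, tracking rows (r, s, t) with s·110 + t·88 = r:
  row A: (110, 1, 0)   [1·110 + 0·88 = 110]
  row B: (88, 0, 1)   [0·110 + 1·88 = 88]
  110 = 1·88 + 22   → row C = row A − 1·row B = (22, 1, −1)   [check: 1·110 − 1·88 = 22]
  88 = 4·22 + 0   → remainder 0, stop. gcd = 22 (last nonzero row C).
So gcd(88, 110) = 22, with Bézout identity 1·110 − 1·88 = 22. Containment (⊇): the Bézout identity exhibits 22 as an element of (88, 110), giving (22) ⊆ (88, 110). Containment (⊆): since 22 | 88 and 22 | 110 (88 = 22·4, 110 = 22·5), every Z-linear combination of 88 and 110 is divisible by 22, so (88, 110) ⊆ (22). Therefore (88, 110) = (22), d = 22.

Final answer: (88, 110) = (22); d = 22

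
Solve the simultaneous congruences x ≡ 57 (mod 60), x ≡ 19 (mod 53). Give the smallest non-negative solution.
x ≡ 2457 (mod 3180); the representative in [0, 3180) is 2457

The moduli 60, 53 are pairwise coprime, so by the CRT there is a unique solution mod 60·53 = 3180.
Solve by successive substitution. Start with x ≡ 57 (mod 60).
  Combine with x ≡ 19 (mod 53): write x = 57 + 60·t and require 57 + 60·t ≡ 19 (mod 53), i.e. 60·t ≡ 19 − 57 ≡ 15 (mod 53). Since 60^(−1) ≡ 38 (mod 53) (60 ≡ 7 (mod 53)), t ≡ 38·15 ≡ 40 (mod 53). So x ≡ 57 + 60·40 = 2457 (mod 3180).
Unique solution in [0, 3180): x = 2457.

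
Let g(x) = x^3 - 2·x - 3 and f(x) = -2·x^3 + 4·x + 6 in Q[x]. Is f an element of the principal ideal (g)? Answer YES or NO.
YES

In Q[x] the ideal (g) consists of all multiples of g, so f ∈ (g) iff g | f, i.e. iff the remainder of f on division by g is 0. Divide f by g (g is monic, so eliminate the leading term of the running remainder at each step):
  leading term -2·x^3: subtract (-2)·g(x) = -2·x^3 + 4·x + 6, leaving 0
The remainder is 0, so f(x) = g(x) · h(x) with h(x) = -2. Hence g | f, i.e. f ∈ (g).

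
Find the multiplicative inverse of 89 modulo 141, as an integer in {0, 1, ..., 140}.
Apply the extended Euclidean algorithm to (141, 89), tracking rows (r, s, t) with s·141 + t·89 = r. Each division r_prev = q·r_cur + r_new produces the new row as (previous row) − q·(current row):
  row A: (141, 1, 0)   [1·141 + 0·89 = 141]
  row B: (89, 0, 1)   [0·141 + 1·89 = 89]
  141 = 1·89 + 52   → row C = row A − 1·row B = (52, 1, −1)   [check: 1·141 − 1·89 = 52]
  89 = 1·52 + 37   → row D = row B − 1·row C = (37, −1, 2)   [check: −1·141 + 2·89 = 37]
  52 = 1·37 + 15   → row E = row C − 1·row D = (15, 2, −3)   [check: 2·141 − 3·89 = 15]
  37 = 2·15 + 7   → row F = row D − 2·row E = (7, −5, 8)   [check: −5·141 + 8·89 = 7]
  15 = 2·7 + 1   → row G = row E − 2·row F = (1, 12, −19)   [check: 12·141 − 19·89 = 1]
  7 = 7·1 + 0   → remainder 0, stop. gcd = 1 (last nonzero row G).
The gcd is 1, so 89 is invertible mod 141. The last nonzero row gives 12·141 − 19·89 = 1, so t = −19. So 89^(−1) ≡ −19 ≡ 122 (mod 141). Verify: 89 · 122 = 10858 ≡ 1 (mod 141). ✓

Final answer: 89^(−1) ≡ 122 (mod 141)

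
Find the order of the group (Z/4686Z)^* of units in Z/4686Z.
(Z/4686Z)^* consists of the classes a with gcd(a, 4686) = 1, so its order is φ(4686). φ is multiplicative, with φ(p^e) = p^e − p^(e−1). Factorise 4686 = 2 · 3 · 11 · 71. Then
  φ(4686) = (2 − 1) · (3 − 1) · (11 − 1) · (71 − 1) = 1 · 2 · 10 · 70 = 1400.
Thus |(Z/4686Z)^*| = 1400.

Final answer: |(Z/4686Z)^*| = 1400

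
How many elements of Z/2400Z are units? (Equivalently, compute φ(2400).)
Z/2400Z has φ(2400) = 640 units

An element a ∈ Z/2400Z is a unit iff gcd(a, 2400) = 1, so the number of units is φ(2400). φ is multiplicative, with φ(p^e) = p^e − p^(e−1). Factorise 2400 = 2^5 · 3 · 5^2. Then
  φ(2400) = (2^5 − 2^4) · (3 − 1) · (5^2 − 5^1) = 16 · 2 · 20 = 640.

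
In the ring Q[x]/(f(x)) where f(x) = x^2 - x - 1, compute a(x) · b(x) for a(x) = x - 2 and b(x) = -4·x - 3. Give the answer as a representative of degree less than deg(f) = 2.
First multiply in Q[x] without reducing: a · b = -4·x^2 + 5·x + 6. Now divide by f(x) = x^2 - x - 1, eliminating the leading term at each step:
  leading term -4·x^2: subtract (-4)·f(x) = -4·x^2 + 4·x + 4, leaving x + 2
The degree is now < 2, so this is the remainder. Hence a · b ≡ x + 2 in Q[x]/(f).

Final answer: a · b ≡ x + 2 (mod f(x))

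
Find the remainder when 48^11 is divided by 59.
Use repeated squaring. Binary(11) = 1011. Walk through the bits of the exponent 11 left-to-right: at each bit after the leading one, square the running value, then multiply by 48 if the bit is 1 (always reducing mod 59):
  bit 1 = 1 (leading): start with 48.
  bit 2 = 0: square 48^2 = 2304 ≡ 3 (mod 59).
  bit 3 = 1: square 3^2 = 9; bit is 1, so multiply 9·48 = 432 ≡ 19 (mod 59).
  bit 4 = 1: square 19^2 = 361 ≡ 7; bit is 1, so multiply 7·48 = 336 ≡ 41 (mod 59).
Final value: 48^11 ≡ 41 (mod 59).

Final answer: 41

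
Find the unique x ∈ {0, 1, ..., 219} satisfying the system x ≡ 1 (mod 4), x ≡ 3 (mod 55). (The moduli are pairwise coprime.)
x ≡ 113 (mod 220); the representative in [0, 220) is 113

The moduli 4, 55 are pairwise coprime, so by the CRT there is a unique solution mod 4·55 = 220.
Solve by successive substitution. Start with x ≡ 1 (mod 4).
  Combine with x ≡ 3 (mod 55): write x = 1 + 4·t and require 1 + 4·t ≡ 3 (mod 55), i.e. 4·t ≡ 3 − 1 ≡ 2 (mod 55). Since 4^(−1) ≡ 14 (mod 55), t ≡ 14·2 ≡ 28 (mod 55). So x ≡ 1 + 4·28 = 113 (mod 220).
Unique solution in [0, 220): x = 113.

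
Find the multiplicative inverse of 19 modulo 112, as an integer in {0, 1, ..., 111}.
Apply the extended Euclidean algorithm to (112, 19), tracking rows (r, s, t) with s·112 + t·19 = r. Each division r_prev = q·r_cur + r_new produces the new row as (previous row) − q·(current row):
  row A: (112, 1, 0)   [1·112 + 0·19 = 112]
  row B: (19, 0, 1)   [0·112 + 1·19 = 19]
  112 = 5·19 + 17   → row C = row A − 5·row B = (17, 1, −5)   [check: 1·112 − 5·19 = 17]
  19 = 1·17 + 2   → row D = row B − 1·row C = (2, −1, 6)   [check: −1·112 + 6·19 = 2]
  17 = 8·2 + 1   → row E = row C − 8·row D = (1, 9, −53)   [check: 9·112 − 53·19 = 1]
  2 = 2·1 + 0   → remainder 0, stop. gcd = 1 (last nonzero row E).
The gcd is 1, so 19 is invertible mod 112. The last nonzero row gives 9·112 − 53·19 = 1, so t = −53. So 19^(−1) ≡ −53 ≡ 59 (mod 112). Verify: 19 · 59 = 1121 ≡ 1 (mod 112). ✓

Final answer: 19^(−1) ≡ 59 (mod 112)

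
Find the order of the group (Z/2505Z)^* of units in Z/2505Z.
|(Z/2505Z)^*| = 1328

(Z/2505Z)^* consists of the classes a with gcd(a, 2505) = 1, so its order is φ(2505). φ is multiplicative, with φ(p^e) = p^e − p^(e−1). Factorise 2505 = 3 · 5 · 167. Then
  φ(2505) = (3 − 1) · (5 − 1) · (167 − 1) = 2 · 4 · 166 = 1328.
Thus |(Z/2505Z)^*| = 1328.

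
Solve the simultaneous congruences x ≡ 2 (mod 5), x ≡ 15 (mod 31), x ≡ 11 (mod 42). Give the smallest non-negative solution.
x ≡ 2867 (mod 6510); the representative in [0, 6510) is 2867

The moduli 5, 31, 42 are pairwise coprime, so by the CRT there is a unique solution mod 5·31·42 = 6510.
Solve by successive substitution. Start with x ≡ 2 (mod 5).
  Combine with x ≡ 15 (mod 31): write x = 2 + 5·t and require 2 + 5·t ≡ 15 (mod 31), i.e. 5·t ≡ 15 − 2 ≡ 13 (mod 31). Since 5^(−1) ≡ 25 (mod 31), t ≡ 25·13 ≡ 15 (mod 31). So x ≡ 2 + 5·15 = 77 (mod 155).
  Combine with x ≡ 11 (mod 42): write x = 77 + 155·t and require 77 + 155·t ≡ 11 (mod 42), i.e. 155·t ≡ 11 − 77 ≡ 18 (mod 42). Since 155^(−1) ≡ 29 (mod 42) (155 ≡ 29 (mod 42)), t ≡ 29·18 ≡ 18 (mod 42). So x ≡ 77 + 155·18 = 2867 (mod 6510).
Unique solution in [0, 6510): x = 2867.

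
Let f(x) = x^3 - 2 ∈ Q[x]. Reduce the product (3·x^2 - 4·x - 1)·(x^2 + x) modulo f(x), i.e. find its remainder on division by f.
First multiply in Q[x] without reducing: a · b = 3·x^4 - x^3 - 5·x^2 - x. Now divide by f(x) = x^3 - 2, eliminating the leading term at each step:
  leading term 3·x^4: subtract (3·x)·f(x) = 3·x^4 - 6·x, leaving -x^3 - 5·x^2 + 5·x
  leading term -x^3: subtract (-1)·f(x) = 2 - x^3, leaving -5·x^2 + 5·x - 2
The degree is now < 3, so this is the remainder. Hence a · b ≡ -5·x^2 + 5·x - 2 in Q[x]/(f).

Final answer: a · b ≡ -5·x^2 + 5·x - 2 (mod f(x))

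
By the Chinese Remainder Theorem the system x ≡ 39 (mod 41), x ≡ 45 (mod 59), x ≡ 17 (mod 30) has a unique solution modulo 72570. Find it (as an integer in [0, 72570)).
x ≡ 28247 (mod 72570); the representative in [0, 72570) is 28247

The moduli 41, 59, 30 are pairwise coprime, so by the CRT there is a unique solution mod 41·59·30 = 72570.
Solve by successive substitution. Start with x ≡ 39 (mod 41).
  Combine with x ≡ 45 (mod 59): write x = 39 + 41·t and require 39 + 41·t ≡ 45 (mod 59), i.e. 41·t ≡ 45 − 39 ≡ 6 (mod 59). Since 41^(−1) ≡ 36 (mod 59), t ≡ 36·6 ≡ 39 (mod 59). So x ≡ 39 + 41·39 = 1638 (mod 2419).
  Combine with x ≡ 17 (mod 30): write x = 1638 + 2419·t and require 1638 + 2419·t ≡ 17 (mod 30), i.e. 2419·t ≡ 17 − 1638 ≡ 29 (mod 30). Since 2419^(−1) ≡ 19 (mod 30) (2419 ≡ 19 (mod 30)), t ≡ 19·29 ≡ 11 (mod 30). So x ≡ 1638 + 2419·11 = 28247 (mod 72570).
Unique solution in [0, 72570): x = 28247.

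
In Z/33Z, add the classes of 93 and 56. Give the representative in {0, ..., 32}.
17

Reduce the summands first: 93 ≡ 27, 56 ≡ 23 (mod 33), so 93 + 56 ≡ 27 + 23 (mod 33). 27 + 23 = 50; 50 = 1·33 + 17, so (93 + 56) mod 33 = 17.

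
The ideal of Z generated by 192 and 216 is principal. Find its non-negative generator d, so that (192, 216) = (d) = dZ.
In the PID Z, (a, b) is generated by gcd(a, b). Compute gcd(216, 192) with the extended Euclidean algorithm, tracking rows (r, s, t) with s·216 + t·192 = r:
  row A: (216, 1, 0)   [1·216 + 0·192 = 216]
  row B: (192, 0, 1)   [0·216 + 1·192 = 192]
  216 = 1·192 + 24   → row C = row A − 1·row B = (24, 1, −1)   [check: 1·216 − 1·192 = 24]
  192 = 8·24 + 0   → remainder 0, stop. gcd = 24 (last nonzero row C).
So gcd(192, 216) = 24, with Bézout identity 1·216 − 1·192 = 24. Containment (⊇): the Bézout identity exhibits 24 as an element of (192, 216), giving (24) ⊆ (192, 216). Containment (⊆): since 24 | 192 and 24 | 216 (192 = 24·8, 216 = 24·9), every Z-linear combination of 192 and 216 is divisible by 24, so (192, 216) ⊆ (24). Therefore (192, 216) = (24), d = 24.

Final answer: (192, 216) = (24); d = 24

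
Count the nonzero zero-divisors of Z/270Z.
In Z/270Z each nonzero element is either a unit (gcd with 270 is 1) or a zero-divisor (gcd > 1). The number of units is φ(270): factorise 270 = 2 · 3^3 · 5, so φ(270) = (2 − 1) · (3^3 − 3^2) · (5 − 1) = 1 · 18 · 4 = 72. The nonzero elements number 270 − 1 = 269. Hence the nonzero zero-divisors number 269 − 72 = 197.

Final answer: Z/270Z has 197 nonzero zero-divisors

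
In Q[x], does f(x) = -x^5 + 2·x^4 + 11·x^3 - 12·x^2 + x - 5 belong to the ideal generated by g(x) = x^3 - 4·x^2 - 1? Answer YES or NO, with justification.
NO

In Q[x] the ideal (g) consists of all multiples of g, so f ∈ (g) iff g | f, i.e. iff the remainder of f on division by g is 0. Divide f by g (g is monic, so eliminate the leading term of the running remainder at each step):
  leading term -x^5: subtract (-x^2)·g(x) = -x^5 + 4·x^4 + x^2, leaving -2·x^4 + 11·x^3 - 13·x^2 + x - 5
  leading term -2·x^4: subtract (-2·x)·g(x) = -2·x^4 + 8·x^3 + 2·x, leaving 3·x^3 - 13·x^2 - x - 5
  leading term 3·x^3: subtract (3)·g(x) = 3·x^3 - 12·x^2 - 3, leaving -x^2 - x - 2
The remainder r(x) = -x^2 - x - 2 ≠ 0 (and deg r < deg g), so g ∤ f, i.e. f ∉ (g).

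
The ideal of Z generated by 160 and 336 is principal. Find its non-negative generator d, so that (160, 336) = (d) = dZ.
(160, 336) = (16); d = 16

In the PID Z, (a, b) is generated by gcd(a, b). Compute gcd(336, 160) with the extended Euclidean algorithm, tracking rows (r, s, t) with s·336 + t·160 = r:
  row A: (336, 1, 0)   [1·336 + 0·160 = 336]
  row B: (160, 0, 1)   [0·336 + 1·160 = 160]
  336 = 2·160 + 16   → row C = row A − 2·row B = (16, 1, −2)   [check: 1·336 − 2·160 = 16]
  160 = 10·16 + 0   → remainder 0, stop. gcd = 16 (last nonzero row C).
So gcd(160, 336) = 16, with Bézout identity 1·336 − 2·160 = 16. Containment (⊇): the Bézout identity exhibits 16 as an element of (160, 336), giving (16) ⊆ (160, 336). Containment (⊆): since 16 | 160 and 16 | 336 (160 = 16·10, 336 = 16·21), every Z-linear combination of 160 and 336 is divisible by 16, so (160, 336) ⊆ (16). Therefore (160, 336) = (16), d = 16.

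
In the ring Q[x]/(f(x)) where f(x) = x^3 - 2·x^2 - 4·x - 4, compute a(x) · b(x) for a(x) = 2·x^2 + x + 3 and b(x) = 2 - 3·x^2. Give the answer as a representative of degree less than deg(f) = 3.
a · b ≡ -59·x^2 - 82·x - 54 (mod f(x))

First multiply in Q[x] without reducing: a · b = -6·x^4 - 3·x^3 - 5·x^2 + 2·x + 6. Now divide by f(x) = x^3 - 2·x^2 - 4·x - 4, eliminating the leading term at each step:
  leading term -6·x^4: subtract (-6·x)·f(x) = -6·x^4 + 12·x^3 + 24·x^2 + 24·x, leaving -15·x^3 - 29·x^2 - 22·x + 6
  leading term -15·x^3: subtract (-15)·f(x) = -15·x^3 + 30·x^2 + 60·x + 60, leaving -59·x^2 - 82·x - 54
The degree is now < 3, so this is the remainder. Hence a · b ≡ -59·x^2 - 82·x - 54 in Q[x]/(f).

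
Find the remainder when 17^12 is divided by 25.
Use repeated squaring. Binary(12) = 1100. Walk through the bits of the exponent 12 left-to-right: at each bit after the leading one, square the running value, then multiply by 17 if the bit is 1 (always reducing mod 25):
  bit 1 = 1 (leading): start with 17.
  bit 2 = 1: square 17^2 = 289 ≡ 14; bit is 1, so multiply 14·17 = 238 ≡ 13 (mod 25).
  bit 3 = 0: square 13^2 = 169 ≡ 19 (mod 25).
  bit 4 = 0: square 19^2 = 361 ≡ 11 (mod 25).
Final value: 17^12 ≡ 11 (mod 25).

Final answer: 11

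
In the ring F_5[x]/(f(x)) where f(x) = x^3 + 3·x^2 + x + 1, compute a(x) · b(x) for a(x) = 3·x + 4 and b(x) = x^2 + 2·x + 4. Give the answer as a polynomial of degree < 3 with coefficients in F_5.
Multiply as integer polynomials: a · b = 3·x^3 + 10·x^2 + 20·x + 16. Reducing coefficients mod 5: a · b ≡ 3·x^3 + 1. Now divide by f(x) = x^3 + 3·x^2 + x + 1 in F_5[x], eliminating the leading term at each step:
  leading term 3·x^3: subtract (3)·f(x) = 3·x^3 + 4·x^2 + 3·x + 3, leaving x^2 + 2·x + 3 (coefficients mod 5)
The degree is now < 3, so this is the remainder. Hence a · b ≡ x^2 + 2·x + 3 in F_5[x]/(f).

Final answer: a · b ≡ x^2 + 2·x + 3 (mod f(x))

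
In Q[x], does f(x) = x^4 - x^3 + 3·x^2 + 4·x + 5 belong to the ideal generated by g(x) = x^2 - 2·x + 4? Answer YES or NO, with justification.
In Q[x] the ideal (g) consists of all multiples of g, so f ∈ (g) iff g | f, i.e. iff the remainder of f on division by g is 0. Divide f by g (g is monic, so eliminate the leading term of the running remainder at each step):
  leading term x^4: subtract (x^2)·g(x) = x^4 - 2·x^3 + 4·x^2, leaving x^3 - x^2 + 4·x + 5
  leading term x^3: subtract (x)·g(x) = x^3 - 2·x^2 + 4·x, leaving x^2 + 5
  leading term x^2: subtract (1)·g(x) = x^2 - 2·x + 4, leaving 2·x + 1
The remainder r(x) = 2·x + 1 ≠ 0 (and deg r < deg g), so g ∤ f, i.e. f ∉ (g).

Final answer: NO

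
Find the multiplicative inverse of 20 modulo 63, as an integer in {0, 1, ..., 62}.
Apply the extended Euclidean algorithm to (63, 20), tracking rows (r, s, t) with s·63 + t·20 = r. Each division r_prev = q·r_cur + r_new produces the new row as (previous row) − q·(current row):
  row A: (63, 1, 0)   [1·63 + 0·20 = 63]
  row B: (20, 0, 1)   [0·63 + 1·20 = 20]
  63 = 3·20 + 3   → row C = row A − 3·row B = (3, 1, −3)   [check: 1·63 − 3·20 = 3]
  20 = 6·3 + 2   → row D = row B − 6·row C = (2, −6, 19)   [check: −6·63 + 19·20 = 2]
  3 = 1·2 + 1   → row E = row C − 1·row D = (1, 7, −22)   [check: 7·63 − 22·20 = 1]
  2 = 2·1 + 0   → remainder 0, stop. gcd = 1 (last nonzero row E).
The gcd is 1, so 20 is invertible mod 63. The last nonzero row gives 7·63 − 22·20 = 1, so t = −22. So 20^(−1) ≡ −22 ≡ 41 (mod 63). Verify: 20 · 41 = 820 ≡ 1 (mod 63). ✓

Final answer: 20^(−1) ≡ 41 (mod 63)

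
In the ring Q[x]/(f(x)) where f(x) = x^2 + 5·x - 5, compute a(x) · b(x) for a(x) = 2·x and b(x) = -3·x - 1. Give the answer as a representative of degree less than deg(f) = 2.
a · b ≡ 28·x - 30 (mod f(x))

First multiply in Q[x] without reducing: a · b = -6·x^2 - 2·x. Now divide by f(x) = x^2 + 5·x - 5, eliminating the leading term at each step:
  leading term -6·x^2: subtract (-6)·f(x) = -6·x^2 - 30·x + 30, leaving 28·x - 30
The degree is now < 2, so this is the remainder. Hence a · b ≡ 28·x - 30 in Q[x]/(f).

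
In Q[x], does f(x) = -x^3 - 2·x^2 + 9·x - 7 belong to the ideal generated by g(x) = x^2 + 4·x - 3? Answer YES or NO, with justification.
NO

In Q[x] the ideal (g) consists of all multiples of g, so f ∈ (g) iff g | f, i.e. iff the remainder of f on division by g is 0. Divide f by g (g is monic, so eliminate the leading term of the running remainder at each step):
  leading term -x^3: subtract (-x)·g(x) = -x^3 - 4·x^2 + 3·x, leaving 2·x^2 + 6·x - 7
  leading term 2·x^2: subtract (2)·g(x) = 2·x^2 + 8·x - 6, leaving -2·x - 1
The remainder r(x) = -2·x - 1 ≠ 0 (and deg r < deg g), so g ∤ f, i.e. f ∉ (g).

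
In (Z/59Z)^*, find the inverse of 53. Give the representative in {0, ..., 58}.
53^(−1) ≡ 49 (mod 59)

Apply the extended Euclidean algorithm to (59, 53), tracking rows (r, s, t) with s·59 + t·53 = r. Each division r_prev = q·r_cur + r_new produces the new row as (previous row) − q·(current row):
  row A: (59, 1, 0)   [1·59 + 0·53 = 59]
  row B: (53, 0, 1)   [0·59 + 1·53 = 53]
  59 = 1·53 + 6   → row C = row A − 1·row B = (6, 1, −1)   [check: 1·59 − 1·53 = 6]
  53 = 8·6 + 5   → row D = row B − 8·row C = (5, −8, 9)   [check: −8·59 + 9·53 = 5]
  6 = 1·5 + 1   → row E = row C − 1·row D = (1, 9, −10)   [check: 9·59 − 10·53 = 1]
  5 = 5·1 + 0   → remainder 0, stop. gcd = 1 (last nonzero row E).
The gcd is 1, so 53 is invertible mod 59. The last nonzero row gives 9·59 − 10·53 = 1, so t = −10. So 53^(−1) ≡ −10 ≡ 49 (mod 59). Verify: 53 · 49 = 2597 ≡ 1 (mod 59). ✓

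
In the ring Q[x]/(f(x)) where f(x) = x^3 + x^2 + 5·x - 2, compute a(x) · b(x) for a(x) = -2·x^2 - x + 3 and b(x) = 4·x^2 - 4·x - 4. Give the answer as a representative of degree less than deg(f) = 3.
a · b ≡ 52·x^2 - 84·x + 12 (mod f(x))

First multiply in Q[x] without reducing: a · b = -8·x^4 + 4·x^3 + 24·x^2 - 8·x - 12. Now divide by f(x) = x^3 + x^2 + 5·x - 2, eliminating the leading term at each step:
  leading term -8·x^4: subtract (-8·x)·f(x) = -8·x^4 - 8·x^3 - 40·x^2 + 16·x, leaving 12·x^3 + 64·x^2 - 24·x - 12
  leading term 12·x^3: subtract (12)·f(x) = 12·x^3 + 12·x^2 + 60·x - 24, leaving 52·x^2 - 84·x + 12
The degree is now < 3, so this is the remainder. Hence a · b ≡ 52·x^2 - 84·x + 12 in Q[x]/(f).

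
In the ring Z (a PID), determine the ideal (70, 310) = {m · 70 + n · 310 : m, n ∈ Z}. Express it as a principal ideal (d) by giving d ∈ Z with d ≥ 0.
In the PID Z, (a, b) is generated by gcd(a, b). Compute gcd(310, 70) with the extended Euclidean algorithm, tracking rows (r, s, t) with s·310 + t·70 = r:
  row A: (310, 1, 0)   [1·310 + 0·70 = 310]
  row B: (70, 0, 1)   [0·310 + 1·70 = 70]
  310 = 4·70 + 30   → row C = row A − 4·row B = (30, 1, −4)   [check: 1·310 − 4·70 = 30]
  70 = 2·30 + 10   → row D = row B − 2·row C = (10, −2, 9)   [check: −2·310 + 9·70 = 10]
  30 = 3·10 + 0   → remainder 0, stop. gcd = 10 (last nonzero row D).
So gcd(70, 310) = 10, with Bézout identity −2·310 + 9·70 = 10. Containment (⊇): the Bézout identity exhibits 10 as an element of (70, 310), giving (10) ⊆ (70, 310). Containment (⊆): since 10 | 70 and 10 | 310 (70 = 10·7, 310 = 10·31), every Z-linear combination of 70 and 310 is divisible by 10, so (70, 310) ⊆ (10). Therefore (70, 310) = (10), d = 10.

Final answer: (70, 310) = (10); d = 10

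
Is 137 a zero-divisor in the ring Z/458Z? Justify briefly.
NO

gcd(137, 458) = 1, so 137 is a unit in Z/458Z (it has a multiplicative inverse). A unit cannot be a zero-divisor: if 137·b ≡ 0 then multiplying both sides by 137^(−1) gives b ≡ 0. So 137 is not a zero-divisor.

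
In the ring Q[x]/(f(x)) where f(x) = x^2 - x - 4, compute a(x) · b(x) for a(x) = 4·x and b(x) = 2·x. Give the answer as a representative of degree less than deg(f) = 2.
First multiply in Q[x] without reducing: a · b = 8·x^2. Now divide by f(x) = x^2 - x - 4, eliminating the leading term at each step:
  leading term 8·x^2: subtract (8)·f(x) = 8·x^2 - 8·x - 32, leaving 8·x + 32
The degree is now < 2, so this is the remainder. Hence a · b ≡ 8·x + 32 in Q[x]/(f).

Final answer: a · b ≡ 8·x + 32 (mod f(x))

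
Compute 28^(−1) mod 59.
Apply the extended Euclidean algorithm to (59, 28), tracking rows (r, s, t) with s·59 + t·28 = r. Each division r_prev = q·r_cur + r_new produces the new row as (previous row) − q·(current row):
  row A: (59, 1, 0)   [1·59 + 0·28 = 59]
  row B: (28, 0, 1)   [0·59 + 1·28 = 28]
  59 = 2·28 + 3   → row C = row A − 2·row B = (3, 1, −2)   [check: 1·59 − 2·28 = 3]
  28 = 9·3 + 1   → row D = row B − 9·row C = (1, −9, 19)   [check: −9·59 + 19·28 = 1]
  3 = 3·1 + 0   → remainder 0, stop. gcd = 1 (last nonzero row D).
The gcd is 1, so 28 is invertible mod 59. The last nonzero row gives −9·59 + 19·28 = 1, so t = 19. So 28^(−1) ≡ 19 (mod 59). Verify: 28 · 19 = 532 ≡ 1 (mod 59). ✓

Final answer: 28^(−1) ≡ 19 (mod 59)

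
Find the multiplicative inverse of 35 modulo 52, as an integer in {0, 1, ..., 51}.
35^(−1) ≡ 3 (mod 52)

Apply the extended Euclidean algorithm to (52, 35), tracking rows (r, s, t) with s·52 + t·35 = r. Each division r_prev = q·r_cur + r_new produces the new row as (previous row) − q·(current row):
  row A: (52, 1, 0)   [1·52 + 0·35 = 52]
  row B: (35, 0, 1)   [0·52 + 1·35 = 35]
  52 = 1·35 + 17   → row C = row A − 1·row B = (17, 1, −1)   [check: 1·52 − 1·35 = 17]
  35 = 2·17 + 1   → row D = row B − 2·row C = (1, −2, 3)   [check: −2·52 + 3·35 = 1]
  17 = 17·1 + 0   → remainder 0, stop. gcd = 1 (last nonzero row D).
The gcd is 1, so 35 is invertible mod 52. The last nonzero row gives −2·52 + 3·35 = 1, so t = 3. So 35^(−1) ≡ 3 (mod 52). Verify: 35 · 3 = 105 ≡ 1 (mod 52). ✓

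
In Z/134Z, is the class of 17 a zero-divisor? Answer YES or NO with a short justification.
NO

gcd(17, 134) = 1, so 17 is a unit in Z/134Z (it has a multiplicative inverse). A unit cannot be a zero-divisor: if 17·b ≡ 0 then multiplying both sides by 17^(−1) gives b ≡ 0. So 17 is not a zero-divisor.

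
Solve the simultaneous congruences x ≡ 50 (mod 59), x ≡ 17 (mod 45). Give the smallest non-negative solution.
x ≡ 1997 (mod 2655); the representative in [0, 2655) is 1997

The moduli 59, 45 are pairwise coprime, so by the CRT there is a unique solution mod 59·45 = 2655.
Solve by successive substitution. Start with x ≡ 50 (mod 59).
  Combine with x ≡ 17 (mod 45): write x = 50 + 59·t and require 50 + 59·t ≡ 17 (mod 45), i.e. 59·t ≡ 17 − 50 ≡ 12 (mod 45). Since 59^(−1) ≡ 29 (mod 45) (59 ≡ 14 (mod 45)), t ≡ 29·12 ≡ 33 (mod 45). So x ≡ 50 + 59·33 = 1997 (mod 2655).
Unique solution in [0, 2655): x = 1997.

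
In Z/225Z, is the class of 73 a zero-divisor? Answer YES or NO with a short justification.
gcd(73, 225) = 1, so 73 is a unit in Z/225Z (it has a multiplicative inverse). A unit cannot be a zero-divisor: if 73·b ≡ 0 then multiplying both sides by 73^(−1) gives b ≡ 0. So 73 is not a zero-divisor.

Final answer: NO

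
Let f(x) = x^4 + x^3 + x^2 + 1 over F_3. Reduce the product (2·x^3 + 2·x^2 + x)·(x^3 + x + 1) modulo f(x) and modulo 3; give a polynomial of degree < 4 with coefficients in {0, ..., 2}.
Multiply as integer polynomials: a · b = 2·x^6 + 2·x^5 + 3·x^4 + 4·x^3 + 3·x^2 + x. Reducing coefficients mod 3: a · b ≡ 2·x^6 + 2·x^5 + x^3 + x. Now divide by f(x) = x^4 + x^3 + x^2 + 1 in F_3[x], eliminating the leading term at each step:
  leading term 2·x^6: subtract (2·x^2)·f(x) = 2·x^6 + 2·x^5 + 2·x^4 + 2·x^2, leaving x^4 + x^3 + x^2 + x (coefficients mod 3)
  leading term x^4: subtract (1)·f(x) = x^4 + x^3 + x^2 + 1, leaving x + 2 (coefficients mod 3)
The degree is now < 4, so this is the remainder. Hence a · b ≡ x + 2 in F_3[x]/(f).

Final answer: a · b ≡ x + 2 (mod f(x))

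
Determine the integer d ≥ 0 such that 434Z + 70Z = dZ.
(434, 70) = (14); d = 14

In the PID Z, (a, b) is generated by gcd(a, b). Compute gcd(434, 70) with the extended Euclidean algorithm, tracking rows (r, s, t) with s·434 + t·70 = r:
  row A: (434, 1, 0)   [1·434 + 0·70 = 434]
  row B: (70, 0, 1)   [0·434 + 1·70 = 70]
  434 = 6·70 + 14   → row C = row A − 6·row B = (14, 1, −6)   [check: 1·434 − 6·70 = 14]
  70 = 5·14 + 0   → remainder 0, stop. gcd = 14 (last nonzero row C).
So gcd(434, 70) = 14, with Bézout identity 1·434 − 6·70 = 14. Containment (⊇): the Bézout identity exhibits 14 as an element of (434, 70), giving (14) ⊆ (434, 70). Containment (⊆): since 14 | 434 and 14 | 70 (434 = 14·31, 70 = 14·5), every Z-linear combination of 434 and 70 is divisible by 14, so (434, 70) ⊆ (14). Therefore (434, 70) = (14), d = 14.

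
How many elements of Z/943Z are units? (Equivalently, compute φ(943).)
An element a ∈ Z/943Z is a unit iff gcd(a, 943) = 1, so the number of units is φ(943). φ is multiplicative, with φ(p^e) = p^e − p^(e−1). Factorise 943 = 23 · 41. Then
  φ(943) = (23 − 1) · (41 − 1) = 22 · 40 = 880.

Final answer: Z/943Z has φ(943) = 880 units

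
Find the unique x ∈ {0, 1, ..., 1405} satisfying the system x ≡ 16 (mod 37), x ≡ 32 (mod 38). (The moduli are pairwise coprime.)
The moduli 37, 38 are pairwise coprime, so by the CRT there is a unique solution mod 37·38 = 1406.
Solve by successive substitution. Start with x ≡ 16 (mod 37).
  Combine with x ≡ 32 (mod 38): write x = 16 + 37·t and require 16 + 37·t ≡ 32 (mod 38), i.e. 37·t ≡ 32 − 16 ≡ 16 (mod 38). Since 37^(−1) ≡ 37 (mod 38), t ≡ 37·16 ≡ 22 (mod 38). So x ≡ 16 + 37·22 = 830 (mod 1406).
Unique solution in [0, 1406): x = 830.

Final answer: x ≡ 830 (mod 1406); the representative in [0, 1406) is 830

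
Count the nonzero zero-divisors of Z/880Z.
In Z/880Z each nonzero element is either a unit (gcd with 880 is 1) or a zero-divisor (gcd > 1). The number of units is φ(880): factorise 880 = 2^4 · 5 · 11, so φ(880) = (2^4 − 2^3) · (5 − 1) · (11 − 1) = 8 · 4 · 10 = 320. The nonzero elements number 880 − 1 = 879. Hence the nonzero zero-divisors number 879 − 320 = 559.

Final answer: Z/880Z has 559 nonzero zero-divisors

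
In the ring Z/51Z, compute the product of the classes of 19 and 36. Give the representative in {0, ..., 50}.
21

Both factors are already reduced mod 51. 19 · 36 = 684. Dividing by 51: 684 = 13·51 + 21. So (19 · 36) mod 51 = 21.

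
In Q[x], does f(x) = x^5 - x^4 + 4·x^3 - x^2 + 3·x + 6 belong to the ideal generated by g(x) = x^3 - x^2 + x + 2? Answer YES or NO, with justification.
In Q[x] the ideal (g) consists of all multiples of g, so f ∈ (g) iff g | f, i.e. iff the remainder of f on division by g is 0. Divide f by g (g is monic, so eliminate the leading term of the running remainder at each step):
  leading term x^5: subtract (x^2)·g(x) = x^5 - x^4 + x^3 + 2·x^2, leaving 3·x^3 - 3·x^2 + 3·x + 6
  leading term 3·x^3: subtract (3)·g(x) = 3·x^3 - 3·x^2 + 3·x + 6, leaving 0
The remainder is 0, so f(x) = g(x) · h(x) with h(x) = x^2 + 3. Hence g | f, i.e. f ∈ (g).

Final answer: YES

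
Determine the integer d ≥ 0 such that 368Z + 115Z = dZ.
(368, 115) = (23); d = 23

In the PID Z, (a, b) is generated by gcd(a, b). Compute gcd(368, 115) with the extended Euclidean algorithm, tracking rows (r, s, t) with s·368 + t·115 = r:
  row A: (368, 1, 0)   [1·368 + 0·115 = 368]
  row B: (115, 0, 1)   [0·368 + 1·115 = 115]
  368 = 3·115 + 23   → row C = row A − 3·row B = (23, 1, −3)   [check: 1·368 − 3·115 = 23]
  115 = 5·23 + 0   → remainder 0, stop. gcd = 23 (last nonzero row C).
So gcd(368, 115) = 23, with Bézout identity 1·368 − 3·115 = 23. Containment (⊇): the Bézout identity exhibits 23 as an element of (368, 115), giving (23) ⊆ (368, 115). Containment (⊆): since 23 | 368 and 23 | 115 (368 = 23·16, 115 = 23·5), every Z-linear combination of 368 and 115 is divisible by 23, so (368, 115) ⊆ (23). Therefore (368, 115) = (23), d = 23.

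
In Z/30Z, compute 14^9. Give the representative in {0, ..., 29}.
Use repeated squaring. Binary(9) = 1001. Walk through the bits of the exponent 9 left-to-right: at each bit after the leading one, square the running value, then multiply by 14 if the bit is 1 (always reducing mod 30):
  bit 1 = 1 (leading): start with 14.
  bit 2 = 0: square 14^2 = 196 ≡ 16 (mod 30).
  bit 3 = 0: square 16^2 = 256 ≡ 16 (mod 30).
  bit 4 = 1: square 16^2 = 256 ≡ 16; bit is 1, so multiply 16·14 = 224 ≡ 14 (mod 30).
Final value: 14^9 ≡ 14 (mod 30).

Final answer: 14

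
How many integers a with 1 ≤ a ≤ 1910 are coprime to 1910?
The number of a ∈ {1, ..., 1910} with gcd(a, 1910) = 1 is by definition Euler's totient φ(1910). φ is multiplicative, with φ(p^e) = p^e − p^(e−1). Factorise 1910 = 2 · 5 · 191. Then
  φ(1910) = (2 − 1) · (5 − 1) · (191 − 1) = 1 · 4 · 190 = 760.
So there are 760 such integers.

Final answer: 760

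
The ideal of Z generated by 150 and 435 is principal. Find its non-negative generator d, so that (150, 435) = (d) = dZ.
(150, 435) = (15); d = 15

In the PID Z, (a, b) is generated by gcd(a, b). Compute gcd(435, 150) with the extended Euclidean algorithm, tracking rows (r, s, t) with s·435 + t·150 = r:
  row A: (435, 1, 0)   [1·435 + 0·150 = 435]
  row B: (150, 0, 1)   [0·435 + 1·150 = 150]
  435 = 2·150 + 135   → row C = row A − 2·row B = (135, 1, −2)   [check: 1·435 − 2·150 = 135]
  150 = 1·135 + 15   → row D = row B − 1·row C = (15, −1, 3)   [check: −1·435 + 3·150 = 15]
  135 = 9·15 + 0   → remainder 0, stop. gcd = 15 (last nonzero row D).
So gcd(150, 435) = 15, with Bézout identity −1·435 + 3·150 = 15. Containment (⊇): the Bézout identity exhibits 15 as an element of (150, 435), giving (15) ⊆ (150, 435). Containment (⊆): since 15 | 150 and 15 | 435 (150 = 15·10, 435 = 15·29), every Z-linear combination of 150 and 435 is divisible by 15, so (150, 435) ⊆ (15). Therefore (150, 435) = (15), d = 15.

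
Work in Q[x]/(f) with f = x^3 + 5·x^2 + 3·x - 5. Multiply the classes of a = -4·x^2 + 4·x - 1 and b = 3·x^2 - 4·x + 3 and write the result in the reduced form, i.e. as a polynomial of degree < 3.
a · b ≡ -435·x^2 - 308·x + 437 (mod f(x))

First multiply in Q[x] without reducing: a · b = -12·x^4 + 28·x^3 - 31·x^2 + 16·x - 3. Now divide by f(x) = x^3 + 5·x^2 + 3·x - 5, eliminating the leading term at each step:
  leading term -12·x^4: subtract (-12·x)·f(x) = -12·x^4 - 60·x^3 - 36·x^2 + 60·x, leaving 88·x^3 + 5·x^2 - 44·x - 3
  leading term 88·x^3: subtract (88)·f(x) = 88·x^3 + 440·x^2 + 264·x - 440, leaving -435·x^2 - 308·x + 437
The degree is now < 3, so this is the remainder. Hence a · b ≡ -435·x^2 - 308·x + 437 in Q[x]/(f).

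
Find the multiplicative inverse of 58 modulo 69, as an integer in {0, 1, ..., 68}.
58^(−1) ≡ 25 (mod 69)

Apply the extended Euclidean algorithm to (69, 58), tracking rows (r, s, t) with s·69 + t·58 = r. Each division r_prev = q·r_cur + r_new produces the new row as (previous row) − q·(current row):
  row A: (69, 1, 0)   [1·69 + 0·58 = 69]
  row B: (58, 0, 1)   [0·69 + 1·58 = 58]
  69 = 1·58 + 11   → row C = row A − 1·row B = (11, 1, −1)   [check: 1·69 − 1·58 = 11]
  58 = 5·11 + 3   → row D = row B − 5·row C = (3, −5, 6)   [check: −5·69 + 6·58 = 3]
  11 = 3·3 + 2   → row E = row C − 3·row D = (2, 16, −19)   [check: 16·69 − 19·58 = 2]
  3 = 1·2 + 1   → row F = row D − 1·row E = (1, −21, 25)   [check: −21·69 + 25·58 = 1]
  2 = 2·1 + 0   → remainder 0, stop. gcd = 1 (last nonzero row F).
The gcd is 1, so 58 is invertible mod 69. The last nonzero row gives −21·69 + 25·58 = 1, so t = 25. So 58^(−1) ≡ 25 (mod 69). Verify: 58 · 25 = 1450 ≡ 1 (mod 69). ✓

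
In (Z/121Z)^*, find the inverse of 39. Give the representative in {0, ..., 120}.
39^(−1) ≡ 90 (mod 121)

Apply the extended Euclidean algorithm to (121, 39), tracking rows (r, s, t) with s·121 + t·39 = r. Each division r_prev = q·r_cur + r_new produces the new row as (previous row) − q·(current row):
  row A: (121, 1, 0)   [1·121 + 0·39 = 121]
  row B: (39, 0, 1)   [0·121 + 1·39 = 39]
  121 = 3·39 + 4   → row C = row A − 3·row B = (4, 1, −3)   [check: 1·121 − 3·39 = 4]
  39 = 9·4 + 3   → row D = row B − 9·row C = (3, −9, 28)   [check: −9·121 + 28·39 = 3]
  4 = 1·3 + 1   → row E = row C − 1·row D = (1, 10, −31)   [check: 10·121 − 31·39 = 1]
  3 = 3·1 + 0   → remainder 0, stop. gcd = 1 (last nonzero row E).
The gcd is 1, so 39 is invertible mod 121. The last nonzero row gives 10·121 − 31·39 = 1, so t = −31. So 39^(−1) ≡ −31 ≡ 90 (mod 121). Verify: 39 · 90 = 3510 ≡ 1 (mod 121). ✓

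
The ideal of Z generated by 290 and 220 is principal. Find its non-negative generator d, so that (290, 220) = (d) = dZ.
(290, 220) = (10); d = 10

In the PID Z, (a, b) is generated by gcd(a, b). Compute gcd(290, 220) with the extended Euclidean algorithm, tracking rows (r, s, t) with s·290 + t·220 = r:
  row A: (290, 1, 0)   [1·290 + 0·220 = 290]
  row B: (220, 0, 1)   [0·290 + 1·220 = 220]
  290 = 1·220 + 70   → row C = row A − 1·row B = (70, 1, −1)   [check: 1·290 − 1·220 = 70]
  220 = 3·70 + 10   → row D = row B − 3·row C = (10, −3, 4)   [check: −3·290 + 4·220 = 10]
  70 = 7·10 + 0   → remainder 0, stop. gcd = 10 (last nonzero row D).
So gcd(290, 220) = 10, with Bézout identity −3·290 + 4·220 = 10. Containment (⊇): the Bézout identity exhibits 10 as an element of (290, 220), giving (10) ⊆ (290, 220). Containment (⊆): since 10 | 290 and 10 | 220 (290 = 10·29, 220 = 10·22), every Z-linear combination of 290 and 220 is divisible by 10, so (290, 220) ⊆ (10). Therefore (290, 220) = (10), d = 10.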